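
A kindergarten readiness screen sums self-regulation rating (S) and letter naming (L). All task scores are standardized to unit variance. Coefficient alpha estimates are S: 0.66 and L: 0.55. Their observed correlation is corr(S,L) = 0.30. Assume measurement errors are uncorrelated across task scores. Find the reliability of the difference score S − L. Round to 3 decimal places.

0.436

Var(S−L) = 1 + 1 − 2·0.30 = 2 − 0.6 = 1.4.
Under uncorrelated errors the observed covariances equal the true-score covariances, so only the own-variance terms attenuate.
True-score variance = [0.66 + 0.55] − 0.6 = 1.21 − 0.6 = 0.61.
Reliability = 0.61 / 1.4 = 0.436.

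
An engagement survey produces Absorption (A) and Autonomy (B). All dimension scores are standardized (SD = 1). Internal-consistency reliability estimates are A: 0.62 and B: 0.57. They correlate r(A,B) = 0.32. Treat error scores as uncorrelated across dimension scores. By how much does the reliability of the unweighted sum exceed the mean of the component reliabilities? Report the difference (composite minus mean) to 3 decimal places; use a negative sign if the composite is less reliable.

0.098

Var(sum) = 2 + 0.64 = 2.64; true-score variance = 1.19 + 0.64 = 1.83; composite reliability = 0.6932.
Mean component reliability = 0.5950.
Difference = 0.6932 − 0.5950 = 0.098.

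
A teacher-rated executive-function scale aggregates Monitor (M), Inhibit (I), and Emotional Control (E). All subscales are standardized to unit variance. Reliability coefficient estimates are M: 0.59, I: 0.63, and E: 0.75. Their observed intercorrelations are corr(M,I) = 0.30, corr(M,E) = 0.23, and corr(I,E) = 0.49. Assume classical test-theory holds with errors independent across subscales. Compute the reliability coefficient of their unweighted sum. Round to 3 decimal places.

Var(M+I+E) = 3 + 2·[0.30 + 0.23 + 0.49] = 3 + 2.04 = 5.04.
Because errors are independent across components, Cov(Tᵢ,Tⱼ) = Cov(Xᵢ,Xⱼ); the off-diagonal part of the true-score variance is the same as above.
True-score variance = [0.59 + 0.63 + 0.75] + 2.04 = 1.97 + 2.04 = 4.01.
Reliability = 4.01 / 5.04 = 0.796.

0.796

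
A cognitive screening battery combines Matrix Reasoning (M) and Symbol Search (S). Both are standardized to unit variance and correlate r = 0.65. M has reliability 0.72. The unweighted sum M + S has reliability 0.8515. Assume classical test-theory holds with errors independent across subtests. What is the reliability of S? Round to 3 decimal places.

0.790

Var(M+S) = 2 + 2·0.65 = 3.300.
True-score variance = ρ_M + ρ_S + 2·0.65, so 0.8515 = (0.72 + ρ_S + 1.30) / 3.300.
ρ_S = 0.8515·3.300 − 0.72 − 1.30 = 0.790.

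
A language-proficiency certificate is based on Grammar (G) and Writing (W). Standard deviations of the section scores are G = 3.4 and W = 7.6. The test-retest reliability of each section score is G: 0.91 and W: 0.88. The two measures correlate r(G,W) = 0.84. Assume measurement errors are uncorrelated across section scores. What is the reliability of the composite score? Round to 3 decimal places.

Var(G+W) = 3.4² + 7.6² + 2·[3.4·7.6·0.84] = 69.32 + 43.4112 = 112.731.
With uncorrelated errors the cross-covariances are all true-score covariance, so they carry over unchanged; only the diagonal terms shrink to ρᵢσᵢ².
True-score variance = [3.4²·0.91 + 7.6²·0.88] + 43.4112 = 61.3484 + 43.4112 = 104.76.
Reliability = 104.76 / 112.731 = 0.929.

0.929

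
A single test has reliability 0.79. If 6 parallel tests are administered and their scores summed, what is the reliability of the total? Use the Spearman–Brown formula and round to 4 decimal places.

ρ_k = kρ / (1 + (k−1)ρ) = 6·0.79 / (1 + 5·0.79) = 4.740 / 4.950 = 0.9576.

0.9576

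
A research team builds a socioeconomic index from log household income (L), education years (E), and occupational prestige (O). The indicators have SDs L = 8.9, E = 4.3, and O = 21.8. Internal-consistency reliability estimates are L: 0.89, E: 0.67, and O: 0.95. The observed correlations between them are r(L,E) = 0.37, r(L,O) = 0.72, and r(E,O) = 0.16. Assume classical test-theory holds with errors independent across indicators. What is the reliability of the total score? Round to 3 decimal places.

Var(L+E+O) = 8.9² + 4.3² + 21.8² + 2·[8.9·4.3·0.37 + 8.9·21.8·0.72 + 4.3·21.8·0.16] = 572.94 + 337.705 = 910.645.
Because errors are independent across components, Cov(Tᵢ,Tⱼ) = Cov(Xᵢ,Xⱼ); the off-diagonal part of the true-score variance is the same as above.
True-score variance = [8.9²·0.89 + 4.3²·0.67 + 21.8²·0.95] + 337.705 = 534.363 + 337.705 = 872.069.
Reliability = 872.069 / 910.645 = 0.958.

0.958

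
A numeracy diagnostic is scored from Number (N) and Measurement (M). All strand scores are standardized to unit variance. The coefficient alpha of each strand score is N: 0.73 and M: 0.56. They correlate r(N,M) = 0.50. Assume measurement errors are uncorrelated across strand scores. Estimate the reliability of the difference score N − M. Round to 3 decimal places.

Var(N−M) = 1 + 1 − 2·0.50 = 2 − 1 = 1.
Under uncorrelated errors the observed covariances equal the true-score covariances, so only the own-variance terms attenuate.
True-score variance = [0.73 + 0.56] − 1 = 1.29 − 1 = 0.29.
Reliability = 0.29 / 1 = 0.290.

0.290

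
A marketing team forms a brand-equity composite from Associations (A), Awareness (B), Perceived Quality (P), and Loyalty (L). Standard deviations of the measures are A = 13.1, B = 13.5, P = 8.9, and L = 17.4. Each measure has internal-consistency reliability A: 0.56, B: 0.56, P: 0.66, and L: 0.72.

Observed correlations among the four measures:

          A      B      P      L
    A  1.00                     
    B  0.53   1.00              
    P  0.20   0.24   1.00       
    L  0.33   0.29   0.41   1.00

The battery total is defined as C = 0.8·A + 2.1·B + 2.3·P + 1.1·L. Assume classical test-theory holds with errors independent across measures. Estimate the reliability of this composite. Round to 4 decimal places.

0.7944

Var(C) = 0.8²·13.1² + 2.1²·13.5² + 2.3²·8.9² + 1.1²·17.4² + 2·[1.68·13.1·13.5·0.53 + 1.84·13.1·8.9·0.20 + 0.88·13.1·17.4·0.33 + 4.83·13.5·8.9·0.24 + 2.31·13.5·17.4·0.29 + 2.53·8.9·17.4·0.41] = 1698.91 + 1447.68 = 3146.59.
Because errors are independent across components, Cov(Tᵢ,Tⱼ) = Cov(Xᵢ,Xⱼ); the off-diagonal part of the true-score variance is the same as above.
True-score variance = [0.8²·13.1²·0.56 + 2.1²·13.5²·0.56 + 2.3²·8.9²·0.66 + 1.1²·17.4²·0.72] + 1447.68 = 1051.91 + 1447.68 = 2499.59.
Reliability = 2499.59 / 3146.59 = 0.7944.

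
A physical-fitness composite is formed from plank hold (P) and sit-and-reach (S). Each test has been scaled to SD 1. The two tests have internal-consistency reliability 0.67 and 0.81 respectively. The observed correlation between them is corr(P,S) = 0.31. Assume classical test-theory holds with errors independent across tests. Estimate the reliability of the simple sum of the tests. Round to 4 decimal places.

Var(P+S) = 2 + 2·[0.31] = 2 + 0.62 = 2.62.
Because errors are independent across components, Cov(Tᵢ,Tⱼ) = Cov(Xᵢ,Xⱼ); the off-diagonal part of the true-score variance is the same as above.
True-score variance = [0.67 + 0.81] + 0.62 = 1.48 + 0.62 = 2.1.
Reliability = 2.1 / 2.62 = 0.8015.

0.8015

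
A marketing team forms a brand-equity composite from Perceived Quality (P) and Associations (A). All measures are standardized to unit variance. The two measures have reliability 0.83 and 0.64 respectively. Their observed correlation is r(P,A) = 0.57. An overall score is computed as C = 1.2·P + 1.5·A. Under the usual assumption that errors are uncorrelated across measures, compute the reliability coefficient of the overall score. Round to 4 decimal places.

0.8163

Var(C) = 1.2² + 1.5² + 2·[1.8·0.57] = 3.69 + 2.052 = 5.742.
With uncorrelated errors the cross-covariances are all true-score covariance, so they carry over unchanged; only the diagonal terms shrink to ρᵢσᵢ².
True-score variance = [1.2²·0.83 + 1.5²·0.64] + 2.052 = 2.6352 + 2.052 = 4.6872.
Reliability = 4.6872 / 5.742 = 0.8163.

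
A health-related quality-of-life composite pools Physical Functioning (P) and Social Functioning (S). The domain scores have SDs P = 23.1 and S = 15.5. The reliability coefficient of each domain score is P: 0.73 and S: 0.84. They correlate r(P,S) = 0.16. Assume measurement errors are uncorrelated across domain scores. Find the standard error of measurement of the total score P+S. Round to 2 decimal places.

Var(total) = 773.86 + 114.576 = 888.436.
True-score variance = 591.345 + 114.576 = 705.921, so reliability = 0.7946.
Error variance = 888.436 − 705.921 = 182.515; SEM = √182.515 = 13.51.

13.51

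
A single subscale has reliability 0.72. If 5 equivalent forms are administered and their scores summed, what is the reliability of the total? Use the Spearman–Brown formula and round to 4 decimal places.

ρ_k = kρ / (1 + (k−1)ρ) = 5·0.72 / (1 + 4·0.72) = 3.600 / 3.880 = 0.9278.

0.9278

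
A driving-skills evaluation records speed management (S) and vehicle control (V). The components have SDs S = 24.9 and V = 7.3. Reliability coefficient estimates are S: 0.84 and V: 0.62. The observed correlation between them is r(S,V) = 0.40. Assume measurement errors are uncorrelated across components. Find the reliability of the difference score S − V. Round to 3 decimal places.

Var(S−V) = 24.9² + 7.3² − 2·24.9·7.3·0.40 = 673.3 − 145.416 = 527.884.
With uncorrelated errors the cross-covariances are all true-score covariance, so they carry over unchanged; only the diagonal terms shrink to ρᵢσᵢ².
True-score variance = [24.9²·0.84 + 7.3²·0.62] − 145.416 = 553.848 − 145.416 = 408.432.
Reliability = 408.432 / 527.884 = 0.774.

0.774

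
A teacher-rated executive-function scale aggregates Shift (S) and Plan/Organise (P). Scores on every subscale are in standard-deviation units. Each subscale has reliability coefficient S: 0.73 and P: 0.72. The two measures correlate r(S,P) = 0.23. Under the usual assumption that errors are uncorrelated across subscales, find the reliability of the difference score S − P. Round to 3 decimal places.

Var(S−P) = 1 + 1 − 2·0.23 = 2 − 0.46 = 1.54.
Under uncorrelated errors the observed covariances equal the true-score covariances, so only the own-variance terms attenuate.
True-score variance = [0.73 + 0.72] − 0.46 = 1.45 − 0.46 = 0.99.
Reliability = 0.99 / 1.54 = 0.643.

0.643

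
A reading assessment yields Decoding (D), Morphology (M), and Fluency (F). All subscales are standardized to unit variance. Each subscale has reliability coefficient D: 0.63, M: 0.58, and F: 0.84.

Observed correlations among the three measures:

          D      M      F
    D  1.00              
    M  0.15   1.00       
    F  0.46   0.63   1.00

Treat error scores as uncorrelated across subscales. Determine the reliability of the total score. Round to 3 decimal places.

0.827

Var(D+M+F) = 3 + 2·[0.15 + 0.46 + 0.63] = 3 + 2.48 = 5.48.
Under uncorrelated errors the observed covariances equal the true-score covariances, so only the own-variance terms attenuate.
True-score variance = [0.63 + 0.58 + 0.84] + 2.48 = 2.05 + 2.48 = 4.53.
Reliability = 4.53 / 5.48 = 0.827.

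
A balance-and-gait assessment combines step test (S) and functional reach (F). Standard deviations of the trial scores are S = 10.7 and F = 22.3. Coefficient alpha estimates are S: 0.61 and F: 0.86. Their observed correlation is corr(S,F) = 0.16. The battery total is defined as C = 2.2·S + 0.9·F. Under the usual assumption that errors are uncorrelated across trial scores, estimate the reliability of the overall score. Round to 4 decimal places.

0.7541

Var(C) = 2.2²·10.7² + 0.9²·22.3² + 2·[1.98·10.7·22.3·0.16] = 956.937 + 151.183 = 1108.12.
Because errors are independent across components, Cov(Tᵢ,Tⱼ) = Cov(Xᵢ,Xⱼ); the off-diagonal part of the true-score variance is the same as above.
True-score variance = [2.2²·10.7²·0.61 + 0.9²·22.3²·0.86] + 151.183 = 684.432 + 151.183 = 835.616.
Reliability = 835.616 / 1108.12 = 0.7541.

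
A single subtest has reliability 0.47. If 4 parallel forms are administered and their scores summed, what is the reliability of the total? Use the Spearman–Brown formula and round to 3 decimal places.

ρ_k = kρ / (1 + (k−1)ρ) = 4·0.47 / (1 + 3·0.47) = 1.880 / 2.410 = 0.780.

0.780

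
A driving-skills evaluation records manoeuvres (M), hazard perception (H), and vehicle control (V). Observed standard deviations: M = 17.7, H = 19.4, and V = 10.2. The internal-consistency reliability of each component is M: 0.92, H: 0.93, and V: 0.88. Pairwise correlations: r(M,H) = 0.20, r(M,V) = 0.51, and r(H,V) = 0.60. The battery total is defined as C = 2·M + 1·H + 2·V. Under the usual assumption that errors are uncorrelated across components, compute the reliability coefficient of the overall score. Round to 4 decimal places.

Var(C) = 2²·17.7² + 19.4² + 2²·10.2² + 2·[2·17.7·19.4·0.20 + 4·17.7·10.2·0.51 + 2·19.4·10.2·0.60] = 2045.68 + 1486.22 = 3531.9.
Under uncorrelated errors the observed covariances equal the true-score covariances, so only the own-variance terms attenuate.
True-score variance = [2²·17.7²·0.92 + 19.4²·0.93 + 2²·10.2²·0.88] + 1486.22 = 1869.14 + 1486.22 = 3355.36.
Reliability = 3355.36 / 3531.9 = 0.9500.

0.9500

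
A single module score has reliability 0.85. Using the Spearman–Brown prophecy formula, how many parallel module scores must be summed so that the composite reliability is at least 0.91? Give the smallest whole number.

2

k ≥ ρ*(1−ρ₁)/(ρ₁(1−ρ*)) = 0.91·0.15 / (0.85·0.09) = 1.784.
Smallest integer k = 2.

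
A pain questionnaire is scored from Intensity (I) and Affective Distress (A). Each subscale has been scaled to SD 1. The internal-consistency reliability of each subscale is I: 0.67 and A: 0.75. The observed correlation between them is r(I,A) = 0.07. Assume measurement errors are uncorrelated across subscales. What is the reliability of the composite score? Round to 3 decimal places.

0.729

Var(I+A) = 2 + 2·[0.07] = 2 + 0.14 = 2.14.
Because errors are independent across components, Cov(Tᵢ,Tⱼ) = Cov(Xᵢ,Xⱼ); the off-diagonal part of the true-score variance is the same as above.
True-score variance = [0.67 + 0.75] + 0.14 = 1.42 + 0.14 = 1.56.
Reliability = 1.56 / 2.14 = 0.729.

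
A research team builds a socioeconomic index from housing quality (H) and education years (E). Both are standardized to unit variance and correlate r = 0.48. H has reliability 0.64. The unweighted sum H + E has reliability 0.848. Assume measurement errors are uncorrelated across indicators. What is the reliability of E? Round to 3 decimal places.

0.910

Var(H+E) = 2 + 2·0.48 = 2.960.
True-score variance = ρ_H + ρ_E + 2·0.48, so 0.848 = (0.64 + ρ_E + 0.96) / 2.960.
ρ_E = 0.848·2.960 − 0.64 − 0.96 = 0.910.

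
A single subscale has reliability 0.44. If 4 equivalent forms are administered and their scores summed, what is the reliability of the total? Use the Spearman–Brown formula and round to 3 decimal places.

0.759

ρ_k = kρ / (1 + (k−1)ρ) = 4·0.44 / (1 + 3·0.44) = 1.760 / 2.320 = 0.759.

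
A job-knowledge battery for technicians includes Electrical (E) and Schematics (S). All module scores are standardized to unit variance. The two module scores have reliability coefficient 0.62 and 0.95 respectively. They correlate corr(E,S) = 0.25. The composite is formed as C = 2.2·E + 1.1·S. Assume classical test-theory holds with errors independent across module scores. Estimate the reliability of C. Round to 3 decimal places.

0.738

Var(C) = 2.2² + 1.1² + 2·[2.42·0.25] = 6.05 + 1.21 = 7.26.
With uncorrelated errors the cross-covariances are all true-score covariance, so they carry over unchanged; only the diagonal terms shrink to ρᵢσᵢ².
True-score variance = [2.2²·0.62 + 1.1²·0.95] + 1.21 = 4.1503 + 1.21 = 5.3603.
Reliability = 5.3603 / 7.26 = 0.738.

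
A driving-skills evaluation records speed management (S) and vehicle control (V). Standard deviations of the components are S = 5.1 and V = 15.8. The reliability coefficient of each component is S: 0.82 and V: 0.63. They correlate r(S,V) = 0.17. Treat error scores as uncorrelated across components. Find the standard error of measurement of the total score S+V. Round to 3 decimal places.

Var(total) = 275.65 + 27.3972 = 303.047.
True-score variance = 178.601 + 27.3972 = 205.999, so reliability = 0.6798.
Error variance = 303.047 − 205.999 = 97.0486; SEM = √97.0486 = 9.851.

9.851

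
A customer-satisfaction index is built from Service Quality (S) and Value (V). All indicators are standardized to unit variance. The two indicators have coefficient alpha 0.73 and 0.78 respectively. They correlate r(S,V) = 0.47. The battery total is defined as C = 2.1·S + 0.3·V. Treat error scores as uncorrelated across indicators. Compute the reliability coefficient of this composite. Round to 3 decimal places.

0.762

Var(C) = 2.1² + 0.3² + 2·[0.63·0.47] = 4.5 + 0.5922 = 5.0922.
Because errors are independent across components, Cov(Tᵢ,Tⱼ) = Cov(Xᵢ,Xⱼ); the off-diagonal part of the true-score variance is the same as above.
True-score variance = [2.1²·0.73 + 0.3²·0.78] + 0.5922 = 3.2895 + 0.5922 = 3.8817.
Reliability = 3.8817 / 5.0922 = 0.762.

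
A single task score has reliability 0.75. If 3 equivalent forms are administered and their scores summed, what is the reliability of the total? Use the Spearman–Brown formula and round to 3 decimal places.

ρ_k = kρ / (1 + (k−1)ρ) = 3·0.75 / (1 + 2·0.75) = 2.250 / 2.500 = 0.900.

0.900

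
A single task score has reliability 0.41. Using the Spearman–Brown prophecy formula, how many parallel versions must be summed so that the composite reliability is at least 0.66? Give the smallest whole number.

k ≥ ρ*(1−ρ₁)/(ρ₁(1−ρ*)) = 0.66·0.59 / (0.41·0.34) = 2.793.
Smallest integer k = 3.

3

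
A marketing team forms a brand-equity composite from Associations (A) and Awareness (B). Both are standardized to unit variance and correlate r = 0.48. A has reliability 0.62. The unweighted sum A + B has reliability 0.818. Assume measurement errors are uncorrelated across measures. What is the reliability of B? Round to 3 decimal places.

0.841

Var(A+B) = 2 + 2·0.48 = 2.960.
True-score variance = ρ_A + ρ_B + 2·0.48, so 0.818 = (0.62 + ρ_B + 0.96) / 2.960.
ρ_B = 0.818·2.960 − 0.62 − 0.96 = 0.841.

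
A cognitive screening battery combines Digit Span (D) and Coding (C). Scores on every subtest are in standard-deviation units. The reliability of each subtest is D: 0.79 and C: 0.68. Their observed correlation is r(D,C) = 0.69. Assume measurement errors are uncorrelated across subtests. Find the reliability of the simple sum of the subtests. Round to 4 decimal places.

Var(D+C) = 2 + 2·[0.69] = 2 + 1.38 = 3.38.
Under uncorrelated errors the observed covariances equal the true-score covariances, so only the own-variance terms attenuate.
True-score variance = [0.79 + 0.68] + 1.38 = 1.47 + 1.38 = 2.85.
Reliability = 2.85 / 3.38 = 0.8432.

0.8432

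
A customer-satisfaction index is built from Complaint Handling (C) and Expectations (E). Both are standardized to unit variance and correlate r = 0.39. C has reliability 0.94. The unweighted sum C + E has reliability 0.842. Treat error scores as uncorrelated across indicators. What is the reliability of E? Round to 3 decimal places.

0.621

Var(C+E) = 2 + 2·0.39 = 2.780.
True-score variance = ρ_C + ρ_E + 2·0.39, so 0.842 = (0.94 + ρ_E + 0.78) / 2.780.
ρ_E = 0.842·2.780 − 0.94 − 0.78 = 0.621.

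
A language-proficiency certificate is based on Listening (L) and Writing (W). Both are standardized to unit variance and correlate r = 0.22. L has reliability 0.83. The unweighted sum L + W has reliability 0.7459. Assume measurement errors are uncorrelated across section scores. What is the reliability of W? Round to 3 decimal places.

Var(L+W) = 2 + 2·0.22 = 2.440.
True-score variance = ρ_L + ρ_W + 2·0.22, so 0.7459 = (0.83 + ρ_W + 0.44) / 2.440.
ρ_W = 0.7459·2.440 − 0.83 − 0.44 = 0.550.

0.550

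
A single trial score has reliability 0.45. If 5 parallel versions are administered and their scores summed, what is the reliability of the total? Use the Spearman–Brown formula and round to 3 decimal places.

0.804

ρ_k = kρ / (1 + (k−1)ρ) = 5·0.45 / (1 + 4·0.45) = 2.250 / 2.800 = 0.804.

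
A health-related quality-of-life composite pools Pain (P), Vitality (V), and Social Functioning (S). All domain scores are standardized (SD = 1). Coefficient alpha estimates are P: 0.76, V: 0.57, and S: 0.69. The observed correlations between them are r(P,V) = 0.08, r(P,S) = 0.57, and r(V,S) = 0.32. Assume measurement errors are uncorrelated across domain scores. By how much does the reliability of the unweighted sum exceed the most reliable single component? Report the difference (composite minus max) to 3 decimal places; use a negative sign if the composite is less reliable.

Var(sum) = 3 + 1.94 = 4.94; true-score variance = 2.02 + 1.94 = 3.96; composite reliability = 0.8016.
Max component reliability = 0.7600.
Difference = 0.8016 − 0.7600 = 0.042.

0.042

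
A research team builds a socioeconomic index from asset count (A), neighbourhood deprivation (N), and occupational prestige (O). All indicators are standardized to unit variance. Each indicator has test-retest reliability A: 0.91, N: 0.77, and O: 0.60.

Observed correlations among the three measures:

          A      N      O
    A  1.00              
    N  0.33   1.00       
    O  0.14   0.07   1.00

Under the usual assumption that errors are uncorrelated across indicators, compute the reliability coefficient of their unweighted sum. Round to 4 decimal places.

Var(A+N+O) = 3 + 2·[0.33 + 0.14 + 0.07] = 3 + 1.08 = 4.08.
Because errors are independent across components, Cov(Tᵢ,Tⱼ) = Cov(Xᵢ,Xⱼ); the off-diagonal part of the true-score variance is the same as above.
True-score variance = [0.91 + 0.77 + 0.60] + 1.08 = 2.28 + 1.08 = 3.36.
Reliability = 3.36 / 4.08 = 0.8235.

0.8235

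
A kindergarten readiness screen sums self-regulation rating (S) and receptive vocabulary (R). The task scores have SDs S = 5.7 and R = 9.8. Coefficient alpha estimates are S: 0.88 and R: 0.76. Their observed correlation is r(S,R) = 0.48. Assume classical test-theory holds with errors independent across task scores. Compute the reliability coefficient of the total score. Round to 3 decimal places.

0.852

Var(S+R) = 5.7² + 9.8² + 2·[5.7·9.8·0.48] = 128.53 + 53.6256 = 182.156.
Under uncorrelated errors the observed covariances equal the true-score covariances, so only the own-variance terms attenuate.
True-score variance = [5.7²·0.88 + 9.8²·0.76] + 53.6256 = 101.582 + 53.6256 = 155.207.
Reliability = 155.207 / 182.156 = 0.852.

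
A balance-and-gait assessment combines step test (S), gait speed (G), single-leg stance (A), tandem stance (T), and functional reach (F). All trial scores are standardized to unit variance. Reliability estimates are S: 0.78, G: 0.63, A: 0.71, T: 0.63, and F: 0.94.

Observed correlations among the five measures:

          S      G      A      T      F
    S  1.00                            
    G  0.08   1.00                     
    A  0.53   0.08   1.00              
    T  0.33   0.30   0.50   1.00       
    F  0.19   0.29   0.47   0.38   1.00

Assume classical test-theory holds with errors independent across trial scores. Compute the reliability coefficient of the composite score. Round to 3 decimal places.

Var(S+G+A+T+F) = 5 + 2·[0.08 + 0.53 + 0.33 + 0.19 + 0.08 + 0.30 + 0.29 + 0.50 + 0.47 + 0.38] = 5 + 6.3 = 11.3.
Under uncorrelated errors the observed covariances equal the true-score covariances, so only the own-variance terms attenuate.
True-score variance = [0.78 + 0.63 + 0.71 + 0.63 + 0.94] + 6.3 = 3.69 + 6.3 = 9.99.
Reliability = 9.99 / 11.3 = 0.884.

0.884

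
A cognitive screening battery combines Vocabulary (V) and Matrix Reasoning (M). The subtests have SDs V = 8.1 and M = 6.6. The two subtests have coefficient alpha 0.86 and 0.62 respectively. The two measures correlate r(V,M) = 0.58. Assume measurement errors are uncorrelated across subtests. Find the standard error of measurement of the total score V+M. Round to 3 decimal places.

5.073

Var(total) = 109.17 + 62.0136 = 171.184.
True-score variance = 83.4318 + 62.0136 = 145.445, so reliability = 0.8496.
Error variance = 171.184 − 145.445 = 25.7382; SEM = √25.7382 = 5.073.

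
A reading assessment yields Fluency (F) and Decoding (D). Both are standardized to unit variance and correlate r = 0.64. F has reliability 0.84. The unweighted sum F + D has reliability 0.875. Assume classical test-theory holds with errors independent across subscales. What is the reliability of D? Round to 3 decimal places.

0.750

Var(F+D) = 2 + 2·0.64 = 3.280.
True-score variance = ρ_F + ρ_D + 2·0.64, so 0.875 = (0.84 + ρ_D + 1.28) / 3.280.
ρ_D = 0.875·3.280 − 0.84 − 1.28 = 0.750.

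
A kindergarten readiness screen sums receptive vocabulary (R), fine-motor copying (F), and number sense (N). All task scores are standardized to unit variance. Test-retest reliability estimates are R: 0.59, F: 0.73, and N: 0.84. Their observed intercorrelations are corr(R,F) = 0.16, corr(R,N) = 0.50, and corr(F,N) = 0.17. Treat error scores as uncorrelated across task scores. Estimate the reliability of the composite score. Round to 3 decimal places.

0.820

Var(R+F+N) = 3 + 2·[0.16 + 0.50 + 0.17] = 3 + 1.66 = 4.66.
Because errors are independent across components, Cov(Tᵢ,Tⱼ) = Cov(Xᵢ,Xⱼ); the off-diagonal part of the true-score variance is the same as above.
True-score variance = [0.59 + 0.73 + 0.84] + 1.66 = 2.16 + 1.66 = 3.82.
Reliability = 3.82 / 4.66 = 0.820.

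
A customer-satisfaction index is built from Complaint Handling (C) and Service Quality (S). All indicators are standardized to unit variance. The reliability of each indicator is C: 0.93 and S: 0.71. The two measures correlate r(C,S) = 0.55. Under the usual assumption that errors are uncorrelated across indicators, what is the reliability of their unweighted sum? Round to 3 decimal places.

0.884

Var(C+S) = 2 + 2·[0.55] = 2 + 1.1 = 3.1.
Under uncorrelated errors the observed covariances equal the true-score covariances, so only the own-variance terms attenuate.
True-score variance = [0.93 + 0.71] + 1.1 = 1.64 + 1.1 = 2.74.
Reliability = 2.74 / 3.1 = 0.884.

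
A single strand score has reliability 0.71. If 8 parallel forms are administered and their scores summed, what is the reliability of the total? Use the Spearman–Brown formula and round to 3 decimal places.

ρ_k = kρ / (1 + (k−1)ρ) = 8·0.71 / (1 + 7·0.71) = 5.680 / 5.970 = 0.951.

0.951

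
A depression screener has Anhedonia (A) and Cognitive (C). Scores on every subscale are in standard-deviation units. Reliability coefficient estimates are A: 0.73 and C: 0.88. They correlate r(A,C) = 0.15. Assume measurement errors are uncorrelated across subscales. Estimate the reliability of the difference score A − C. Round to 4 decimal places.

Var(A−C) = 1 + 1 − 2·0.15 = 2 − 0.3 = 1.7.
Because errors are independent across components, Cov(Tᵢ,Tⱼ) = Cov(Xᵢ,Xⱼ); the off-diagonal part of the true-score variance is the same as above.
True-score variance = [0.73 + 0.88] − 0.3 = 1.61 − 0.3 = 1.31.
Reliability = 1.31 / 1.7 = 0.7706.

0.7706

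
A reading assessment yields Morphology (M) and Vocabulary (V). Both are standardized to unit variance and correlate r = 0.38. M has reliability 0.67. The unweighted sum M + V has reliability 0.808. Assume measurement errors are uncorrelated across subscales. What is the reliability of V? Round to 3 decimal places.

0.800

Var(M+V) = 2 + 2·0.38 = 2.760.
True-score variance = ρ_M + ρ_V + 2·0.38, so 0.808 = (0.67 + ρ_V + 0.76) / 2.760.
ρ_V = 0.808·2.760 − 0.67 − 0.76 = 0.800.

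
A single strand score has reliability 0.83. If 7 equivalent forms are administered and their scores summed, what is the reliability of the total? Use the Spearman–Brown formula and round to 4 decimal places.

ρ_k = kρ / (1 + (k−1)ρ) = 7·0.83 / (1 + 6·0.83) = 5.810 / 5.980 = 0.9716.

0.9716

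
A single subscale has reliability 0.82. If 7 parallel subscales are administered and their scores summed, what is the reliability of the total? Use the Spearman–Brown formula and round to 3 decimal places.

ρ_k = kρ / (1 + (k−1)ρ) = 7·0.82 / (1 + 6·0.82) = 5.740 / 5.920 = 0.970.

0.970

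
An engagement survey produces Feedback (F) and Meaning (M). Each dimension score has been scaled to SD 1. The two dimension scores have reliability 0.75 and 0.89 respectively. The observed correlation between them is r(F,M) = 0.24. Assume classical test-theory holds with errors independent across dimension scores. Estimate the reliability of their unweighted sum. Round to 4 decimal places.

Var(F+M) = 2 + 2·[0.24] = 2 + 0.48 = 2.48.
Because errors are independent across components, Cov(Tᵢ,Tⱼ) = Cov(Xᵢ,Xⱼ); the off-diagonal part of the true-score variance is the same as above.
True-score variance = [0.75 + 0.89] + 0.48 = 1.64 + 0.48 = 2.12.
Reliability = 2.12 / 2.48 = 0.8548.

0.8548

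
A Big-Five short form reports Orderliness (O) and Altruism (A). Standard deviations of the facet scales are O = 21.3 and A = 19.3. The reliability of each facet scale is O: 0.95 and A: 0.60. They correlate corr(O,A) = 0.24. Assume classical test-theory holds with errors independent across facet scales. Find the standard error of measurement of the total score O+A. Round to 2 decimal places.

13.10

Var(total) = 826.18 + 197.323 = 1023.5.
True-score variance = 654.5 + 197.323 = 851.823, so reliability = 0.8323.
Error variance = 1023.5 − 851.823 = 171.681; SEM = √171.681 = 13.10.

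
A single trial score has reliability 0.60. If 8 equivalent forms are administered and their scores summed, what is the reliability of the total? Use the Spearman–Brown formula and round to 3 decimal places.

ρ_k = kρ / (1 + (k−1)ρ) = 8·0.60 / (1 + 7·0.60) = 4.800 / 5.200 = 0.923.

0.923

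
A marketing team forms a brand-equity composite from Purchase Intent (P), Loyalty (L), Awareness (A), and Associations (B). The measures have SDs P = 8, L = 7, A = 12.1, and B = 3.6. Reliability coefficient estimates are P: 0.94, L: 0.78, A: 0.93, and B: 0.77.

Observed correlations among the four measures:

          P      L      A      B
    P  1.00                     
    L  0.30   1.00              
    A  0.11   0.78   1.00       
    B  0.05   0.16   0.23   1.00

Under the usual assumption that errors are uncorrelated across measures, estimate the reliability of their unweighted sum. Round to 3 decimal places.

Var(P+L+A+B) = 8² + 7² + 12.1² + 3.6² + 2·[8·7·0.30 + 8·12.1·0.11 + 8·3.6·0.05 + 7·12.1·0.78 + 7·3.6·0.16 + 12.1·3.6·0.23] = 272.37 + 218.01 = 490.38.
Under uncorrelated errors the observed covariances equal the true-score covariances, so only the own-variance terms attenuate.
True-score variance = [8²·0.94 + 7²·0.78 + 12.1²·0.93 + 3.6²·0.77] + 218.01 = 244.52 + 218.01 = 462.53.
Reliability = 462.53 / 490.38 = 0.943.

0.943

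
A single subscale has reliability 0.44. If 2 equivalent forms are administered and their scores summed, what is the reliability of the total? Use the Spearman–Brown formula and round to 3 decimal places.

0.611

ρ_k = kρ / (1 + (k−1)ρ) = 2·0.44 / (1 + 1·0.44) = 0.880 / 1.440 = 0.611.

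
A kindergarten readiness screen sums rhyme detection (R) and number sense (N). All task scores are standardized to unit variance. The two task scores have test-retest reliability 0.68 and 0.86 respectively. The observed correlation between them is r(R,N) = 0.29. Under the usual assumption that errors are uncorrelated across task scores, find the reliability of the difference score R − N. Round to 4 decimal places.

Var(R−N) = 1 + 1 − 2·0.29 = 2 − 0.58 = 1.42.
With uncorrelated errors the cross-covariances are all true-score covariance, so they carry over unchanged; only the diagonal terms shrink to ρᵢσᵢ².
True-score variance = [0.68 + 0.86] − 0.58 = 1.54 − 0.58 = 0.96.
Reliability = 0.96 / 1.42 = 0.6761.

0.6761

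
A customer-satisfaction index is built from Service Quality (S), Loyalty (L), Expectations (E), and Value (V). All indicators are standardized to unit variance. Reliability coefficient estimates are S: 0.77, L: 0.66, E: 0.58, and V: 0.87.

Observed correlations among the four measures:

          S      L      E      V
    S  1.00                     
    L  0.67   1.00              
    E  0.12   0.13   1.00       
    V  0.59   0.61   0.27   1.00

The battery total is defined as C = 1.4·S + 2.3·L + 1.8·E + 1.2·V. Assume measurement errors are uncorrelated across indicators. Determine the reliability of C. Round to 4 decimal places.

Var(C) = 1.4² + 2.3² + 1.8² + 1.2² + 2·[3.22·0.67 + 2.52·0.12 + 1.68·0.59 + 4.14·0.13 + 2.76·0.61 + 2.16·0.27] = 11.93 + 12.512 = 24.442.
Because errors are independent across components, Cov(Tᵢ,Tⱼ) = Cov(Xᵢ,Xⱼ); the off-diagonal part of the true-score variance is the same as above.
True-score variance = [1.4²·0.77 + 2.3²·0.66 + 1.8²·0.58 + 1.2²·0.87] + 12.512 = 8.1326 + 12.512 = 20.6446.
Reliability = 20.6446 / 24.442 = 0.8446.

0.8446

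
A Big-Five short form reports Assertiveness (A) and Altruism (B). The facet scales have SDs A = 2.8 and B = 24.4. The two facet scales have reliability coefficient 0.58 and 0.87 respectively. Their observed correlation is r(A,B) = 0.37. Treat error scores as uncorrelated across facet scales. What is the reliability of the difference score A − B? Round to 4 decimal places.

0.8540

Var(A−B) = 2.8² + 24.4² − 2·2.8·24.4·0.37 = 603.2 − 50.5568 = 552.643.
Because errors are independent across components, Cov(Tᵢ,Tⱼ) = Cov(Xᵢ,Xⱼ); the off-diagonal part of the true-score variance is the same as above.
True-score variance = [2.8²·0.58 + 24.4²·0.87] − 50.5568 = 522.51 − 50.5568 = 471.954.
Reliability = 471.954 / 552.643 = 0.8540.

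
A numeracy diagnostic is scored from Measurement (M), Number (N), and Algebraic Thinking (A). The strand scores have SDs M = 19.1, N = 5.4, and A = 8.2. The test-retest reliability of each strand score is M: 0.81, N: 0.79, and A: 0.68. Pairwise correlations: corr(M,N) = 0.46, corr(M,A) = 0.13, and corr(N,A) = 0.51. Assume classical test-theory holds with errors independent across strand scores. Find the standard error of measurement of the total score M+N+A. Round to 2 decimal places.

9.85

Var(total) = 461.21 + 180.776 = 641.986.
True-score variance = 364.256 + 180.776 = 545.031, so reliability = 0.8490.
Error variance = 641.986 − 545.031 = 96.9543; SEM = √96.9543 = 9.85.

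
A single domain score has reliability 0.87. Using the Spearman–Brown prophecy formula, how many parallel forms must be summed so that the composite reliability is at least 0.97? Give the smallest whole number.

k ≥ ρ*(1−ρ₁)/(ρ₁(1−ρ*)) = 0.97·0.13 / (0.87·0.03) = 4.831.
Smallest integer k = 5.

5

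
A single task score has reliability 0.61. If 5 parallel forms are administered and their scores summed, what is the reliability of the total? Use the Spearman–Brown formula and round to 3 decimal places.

ρ_k = kρ / (1 + (k−1)ρ) = 5·0.61 / (1 + 4·0.61) = 3.050 / 3.440 = 0.887.

0.887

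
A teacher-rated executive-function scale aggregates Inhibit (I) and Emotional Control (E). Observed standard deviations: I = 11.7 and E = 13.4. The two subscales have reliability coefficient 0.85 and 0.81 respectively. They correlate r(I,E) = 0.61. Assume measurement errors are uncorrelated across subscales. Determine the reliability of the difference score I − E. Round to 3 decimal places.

Var(I−E) = 11.7² + 13.4² − 2·11.7·13.4·0.61 = 316.45 − 191.272 = 125.178.
Under uncorrelated errors the observed covariances equal the true-score covariances, so only the own-variance terms attenuate.
True-score variance = [11.7²·0.85 + 13.4²·0.81] − 191.272 = 261.8 − 191.272 = 70.5285.
Reliability = 70.5285 / 125.178 = 0.563.

0.563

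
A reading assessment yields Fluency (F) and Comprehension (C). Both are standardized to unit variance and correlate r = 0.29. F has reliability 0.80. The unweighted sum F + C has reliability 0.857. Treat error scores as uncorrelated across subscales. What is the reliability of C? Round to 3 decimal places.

Var(F+C) = 2 + 2·0.29 = 2.580.
True-score variance = ρ_F + ρ_C + 2·0.29, so 0.857 = (0.80 + ρ_C + 0.58) / 2.580.
ρ_C = 0.857·2.580 − 0.80 − 0.58 = 0.831.

0.831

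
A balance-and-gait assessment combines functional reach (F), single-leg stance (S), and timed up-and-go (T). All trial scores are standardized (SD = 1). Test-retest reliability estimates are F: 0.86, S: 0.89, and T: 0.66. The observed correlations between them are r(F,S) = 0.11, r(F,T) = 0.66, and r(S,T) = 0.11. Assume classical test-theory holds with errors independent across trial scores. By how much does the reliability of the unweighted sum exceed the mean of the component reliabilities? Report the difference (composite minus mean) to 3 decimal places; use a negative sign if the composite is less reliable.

0.073

Var(sum) = 3 + 1.76 = 4.76; true-score variance = 2.41 + 1.76 = 4.17; composite reliability = 0.8761.
Mean component reliability = 0.8033.
Difference = 0.8761 − 0.8033 = 0.073.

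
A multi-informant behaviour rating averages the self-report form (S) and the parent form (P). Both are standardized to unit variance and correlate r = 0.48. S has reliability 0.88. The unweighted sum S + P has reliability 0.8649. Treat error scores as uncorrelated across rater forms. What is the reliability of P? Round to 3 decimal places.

0.720

Var(S+P) = 2 + 2·0.48 = 2.960.
True-score variance = ρ_S + ρ_P + 2·0.48, so 0.8649 = (0.88 + ρ_P + 0.96) / 2.960.
ρ_P = 0.8649·2.960 − 0.88 − 0.96 = 0.720.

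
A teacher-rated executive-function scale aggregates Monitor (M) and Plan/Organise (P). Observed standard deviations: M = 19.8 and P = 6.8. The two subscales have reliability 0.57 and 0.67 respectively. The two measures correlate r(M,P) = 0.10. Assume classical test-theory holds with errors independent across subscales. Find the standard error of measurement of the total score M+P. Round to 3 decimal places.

Var(total) = 438.28 + 26.928 = 465.208.
True-score variance = 254.444 + 26.928 = 281.372, so reliability = 0.6048.
Error variance = 465.208 − 281.372 = 183.836; SEM = √183.836 = 13.559.

13.559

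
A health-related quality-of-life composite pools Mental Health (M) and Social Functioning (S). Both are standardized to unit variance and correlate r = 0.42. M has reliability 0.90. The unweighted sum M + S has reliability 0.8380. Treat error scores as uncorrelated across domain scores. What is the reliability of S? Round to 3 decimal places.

0.640

Var(M+S) = 2 + 2·0.42 = 2.840.
True-score variance = ρ_M + ρ_S + 2·0.42, so 0.8380 = (0.90 + ρ_S + 0.84) / 2.840.
ρ_S = 0.8380·2.840 − 0.90 − 0.84 = 0.640.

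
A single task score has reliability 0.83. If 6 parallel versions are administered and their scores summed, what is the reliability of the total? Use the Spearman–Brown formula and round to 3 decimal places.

0.967

ρ_k = kρ / (1 + (k−1)ρ) = 6·0.83 / (1 + 5·0.83) = 4.980 / 5.150 = 0.967.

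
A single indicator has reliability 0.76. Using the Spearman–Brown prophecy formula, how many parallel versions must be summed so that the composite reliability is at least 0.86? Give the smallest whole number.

2

k ≥ ρ*(1−ρ₁)/(ρ₁(1−ρ*)) = 0.86·0.24 / (0.76·0.14) = 1.940.
Smallest integer k = 2.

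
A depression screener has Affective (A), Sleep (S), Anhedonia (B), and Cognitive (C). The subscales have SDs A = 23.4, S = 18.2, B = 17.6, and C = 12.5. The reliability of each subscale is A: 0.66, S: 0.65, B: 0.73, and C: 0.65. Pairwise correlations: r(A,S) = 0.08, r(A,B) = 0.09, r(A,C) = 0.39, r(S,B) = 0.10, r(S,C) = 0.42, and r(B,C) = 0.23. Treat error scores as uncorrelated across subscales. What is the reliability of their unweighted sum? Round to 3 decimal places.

0.787

Var(A+S+B+C) = 23.4² + 18.2² + 17.6² + 12.5² + 2·[23.4·18.2·0.08 + 23.4·17.6·0.09 + 23.4·12.5·0.39 + 18.2·17.6·0.10 + 18.2·12.5·0.42 + 17.6·12.5·0.23] = 1344.81 + 726.786 = 2071.6.
Because errors are independent across components, Cov(Tᵢ,Tⱼ) = Cov(Xᵢ,Xⱼ); the off-diagonal part of the true-score variance is the same as above.
True-score variance = [23.4²·0.66 + 18.2²·0.65 + 17.6²·0.73 + 12.5²·0.65] + 726.786 = 904.383 + 726.786 = 1631.17.
Reliability = 1631.17 / 2071.6 = 0.787.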